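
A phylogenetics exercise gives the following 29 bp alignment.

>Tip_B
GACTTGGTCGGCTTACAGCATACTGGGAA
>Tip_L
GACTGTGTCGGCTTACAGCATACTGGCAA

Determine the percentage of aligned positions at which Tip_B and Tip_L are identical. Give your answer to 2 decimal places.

89.66%

Differing sites — 5:T/G; 6:G/T; 27:G/C.
26 of the 29 sites match, so the percent identity is 26/29 × 100 = 89.66%.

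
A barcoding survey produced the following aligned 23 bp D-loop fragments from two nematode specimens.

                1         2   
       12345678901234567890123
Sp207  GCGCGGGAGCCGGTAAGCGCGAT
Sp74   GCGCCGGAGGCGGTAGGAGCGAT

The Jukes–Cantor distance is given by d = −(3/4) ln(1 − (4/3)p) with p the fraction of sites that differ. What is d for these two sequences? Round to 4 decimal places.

0.1979

The sequences differ at positions 5 (G/C), 10 (C/G), 16 (A/G), 18 (C/A).
p = 4/23 = 0.173913.
d = −0.75 · ln(1 − (4/3)·0.173913) = −0.75 · ln(0.768116) = −0.75 · (-0.263815) = 0.1979.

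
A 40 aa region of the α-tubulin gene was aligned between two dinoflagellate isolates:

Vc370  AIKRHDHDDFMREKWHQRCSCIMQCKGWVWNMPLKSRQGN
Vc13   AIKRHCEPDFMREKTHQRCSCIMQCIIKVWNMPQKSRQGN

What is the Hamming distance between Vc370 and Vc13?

Differing sites — 6:D/C; 7:H/E; 8:D/P; 15:W/T; 26:K/I; 27:G/I; 28:W/K; 34:L/Q.
That gives 8 mismatches out of 40 aligned sites, so the Hamming distance is 8.

8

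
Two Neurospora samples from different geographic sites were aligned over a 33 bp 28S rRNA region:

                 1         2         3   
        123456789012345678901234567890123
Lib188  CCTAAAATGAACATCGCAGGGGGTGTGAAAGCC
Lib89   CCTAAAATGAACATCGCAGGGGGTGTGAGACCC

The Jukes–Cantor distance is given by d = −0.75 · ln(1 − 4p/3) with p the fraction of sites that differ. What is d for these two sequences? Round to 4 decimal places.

Mismatches occur at site 29 (A→G), site 31 (G→C).
p = 2/33 = 0.060606.
d = −0.75 · ln(1 − (4/3)·0.060606) = −0.75 · ln(0.919192) = −0.75 · (-0.084260) = 0.0632.

0.0632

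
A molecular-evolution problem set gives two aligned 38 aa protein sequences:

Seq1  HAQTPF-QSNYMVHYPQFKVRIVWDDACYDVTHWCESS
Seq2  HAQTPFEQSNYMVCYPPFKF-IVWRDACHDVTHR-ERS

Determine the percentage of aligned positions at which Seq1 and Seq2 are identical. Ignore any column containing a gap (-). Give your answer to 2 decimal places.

Excluding the 3 gap columns leaves 35 comparable sites.
Differing sites — 14:H/C; 17:Q/P; 20:V/F; 25:D/R; 29:Y/H; 34:W/R; 37:S/R.
28 of the 35 comparable sites match, so the percent identity is 28/35 × 100 = 80.00%.

80.00%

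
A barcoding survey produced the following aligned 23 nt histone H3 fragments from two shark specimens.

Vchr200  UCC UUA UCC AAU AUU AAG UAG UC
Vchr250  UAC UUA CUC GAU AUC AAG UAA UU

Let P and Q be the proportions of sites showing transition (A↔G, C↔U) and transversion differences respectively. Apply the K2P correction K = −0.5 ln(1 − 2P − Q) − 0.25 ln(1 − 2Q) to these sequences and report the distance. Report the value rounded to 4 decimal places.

Mismatches occur at site 2 (C→A, transversion), site 7 (U→C, transition), site 8 (C→U, transition), site 10 (A→G, transition), site 15 (U→C, transition), site 21 (G→A, transition), site 23 (C→U, transition).
Of the 7 differences, 6 transitions and 1 transversion over 23 sites: P = 6/23 = 0.260870, Q = 1/23 = 0.043478.
d = −0.5·ln(0.434782) − 0.25·ln(0.913044) = −0.5·(-0.832911) − 0.25·(-0.090971) = 0.4392.

0.4392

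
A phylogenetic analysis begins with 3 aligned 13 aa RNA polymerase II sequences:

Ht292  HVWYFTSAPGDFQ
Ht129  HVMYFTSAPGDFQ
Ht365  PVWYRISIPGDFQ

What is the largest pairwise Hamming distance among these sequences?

Pairwise Hamming distances:
  Ht292 vs Ht129: 1
  Ht292 vs Ht365: 4
  Ht129 vs Ht365: 5
The largest is 5, between Ht129 and Ht365.

5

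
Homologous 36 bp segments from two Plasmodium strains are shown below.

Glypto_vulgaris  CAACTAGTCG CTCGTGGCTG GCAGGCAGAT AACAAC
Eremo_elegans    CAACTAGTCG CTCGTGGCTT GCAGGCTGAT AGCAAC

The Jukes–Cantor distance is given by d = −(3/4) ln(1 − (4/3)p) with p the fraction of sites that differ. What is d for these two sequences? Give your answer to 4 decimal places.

Differing sites — 20:G/T; 27:A/T; 32:A/G.
p = 3/36 = 0.083333.
d = −0.75 · ln(1 − (4/3)·0.083333) = −0.75 · ln(0.888889) = −0.75 · (-0.117783) = 0.0883.

0.0883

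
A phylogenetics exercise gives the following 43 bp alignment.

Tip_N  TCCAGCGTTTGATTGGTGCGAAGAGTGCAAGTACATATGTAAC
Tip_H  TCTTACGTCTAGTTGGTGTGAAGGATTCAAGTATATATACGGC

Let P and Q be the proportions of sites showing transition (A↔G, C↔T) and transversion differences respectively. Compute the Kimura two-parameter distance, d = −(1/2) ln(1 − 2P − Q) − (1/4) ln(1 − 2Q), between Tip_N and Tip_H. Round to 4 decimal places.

0.5510

Differing sites — 3:C/T (Ti); 4:A/T (Tv); 5:G/A (Ti); 9:T/C (Ti); 11:G/A (Ti); 12:A/G (Ti); 19:C/T (Ti); 24:A/G (Ti); 25:G/A (Ti); 27:G/T (Tv); 34:C/T (Ti); 39:G/A (Ti); 40:T/C (Ti); 41:A/G (Ti); 42:A/G (Ti).
Of the 15 differences, 13 transitions and 2 transversions over 43 sites: P = 13/43 = 0.302326, Q = 2/43 = 0.046512.
d = −0.5·ln(0.348836) − 0.25·ln(0.906976) = −0.5·(-1.053153) − 0.25·(-0.097639) = 0.5510.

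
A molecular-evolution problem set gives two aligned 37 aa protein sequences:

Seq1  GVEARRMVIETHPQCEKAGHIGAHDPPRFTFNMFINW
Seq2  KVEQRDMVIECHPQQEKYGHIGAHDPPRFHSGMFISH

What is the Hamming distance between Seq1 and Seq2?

Mismatches occur at site 1 (G↔K), site 4 (A↔Q), site 6 (R↔D), site 11 (T↔C), site 15 (C↔Q), site 18 (A↔Y), site 30 (T↔H), site 31 (F↔S), site 32 (N↔G), site 36 (N↔S), site 37 (W↔H).
That gives 11 mismatches out of 37 aligned sites, so the Hamming distance is 11.

11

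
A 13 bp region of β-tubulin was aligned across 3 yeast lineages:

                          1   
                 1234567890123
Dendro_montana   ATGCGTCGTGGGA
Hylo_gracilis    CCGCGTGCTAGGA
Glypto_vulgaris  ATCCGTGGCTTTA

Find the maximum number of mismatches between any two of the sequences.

Pairwise Hamming distances:
  Dendro_montana vs Hylo_gracilis: 5
  Dendro_montana vs Glypto_vulgaris: 6
  Hylo_gracilis vs Glypto_vulgaris: 8
The largest is 8, between Hylo_gracilis and Glypto_vulgaris.

8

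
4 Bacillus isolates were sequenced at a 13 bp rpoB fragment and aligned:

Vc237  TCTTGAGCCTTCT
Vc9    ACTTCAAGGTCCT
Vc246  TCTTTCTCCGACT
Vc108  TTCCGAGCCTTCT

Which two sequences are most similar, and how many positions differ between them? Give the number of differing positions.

3

Pairwise Hamming distances:
  Vc237 vs Vc9: 6
  Vc237 vs Vc246: 5
  Vc237 vs Vc108: 3
  Vc9 vs Vc246: 8
  Vc9 vs Vc108: 9
  Vc246 vs Vc108: 8
The smallest is 3, between Vc237 and Vc108.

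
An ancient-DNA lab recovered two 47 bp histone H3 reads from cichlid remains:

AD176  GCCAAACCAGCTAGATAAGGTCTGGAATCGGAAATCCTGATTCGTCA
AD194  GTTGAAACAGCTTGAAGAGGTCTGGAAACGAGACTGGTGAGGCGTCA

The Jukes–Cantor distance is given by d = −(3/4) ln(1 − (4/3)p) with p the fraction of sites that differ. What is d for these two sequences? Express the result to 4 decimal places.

0.4157

Differing sites — 2:C/T; 3:C/T; 4:A/G; 7:C/A; 13:A/T; 16:T/A; 17:A/G; 28:T/A; 31:G/A; 32:A/G; 34:A/C; 36:C/G; 37:C/G; 41:T/G; 42:T/G.
p = 15/47 = 0.319149.
d = −0.75 · ln(1 − (4/3)·0.319149) = −0.75 · ln(0.574468) = −0.75 · (-0.554311) = 0.4157.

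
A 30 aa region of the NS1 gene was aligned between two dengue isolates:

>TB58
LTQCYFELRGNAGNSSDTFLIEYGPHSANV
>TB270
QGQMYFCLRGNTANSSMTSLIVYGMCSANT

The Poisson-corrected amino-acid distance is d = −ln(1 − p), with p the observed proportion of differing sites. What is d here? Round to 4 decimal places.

The sequences differ at positions 1 (L/Q), 2 (T/G), 4 (C/M), 7 (E/C), 12 (A/T), 13 (G/A), 17 (D/M), 19 (F/S), 22 (E/V), 25 (P/M), 26 (H/C), 30 (V/T).
p = 12/30 = 0.400000.
d = −ln(1 − 0.400000) = −ln(0.600000) = 0.5108.

0.5108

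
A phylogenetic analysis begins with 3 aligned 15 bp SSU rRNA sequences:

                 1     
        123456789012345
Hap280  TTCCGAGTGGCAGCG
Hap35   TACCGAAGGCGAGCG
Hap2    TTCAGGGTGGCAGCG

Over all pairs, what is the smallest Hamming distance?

Pairwise Hamming distances:
  Hap280 vs Hap35: 5
  Hap280 vs Hap2: 2
  Hap35 vs Hap2: 7
The smallest is 2, between Hap280 and Hap2.

2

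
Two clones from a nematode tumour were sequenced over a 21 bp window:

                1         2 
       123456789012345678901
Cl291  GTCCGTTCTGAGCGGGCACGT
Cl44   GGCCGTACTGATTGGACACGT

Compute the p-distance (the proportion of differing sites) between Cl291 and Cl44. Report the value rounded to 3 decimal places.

Differing sites — 2:T/G; 7:T/A; 12:G/T; 13:C/T; 16:G/A.
There are 5 differences over 21 sites, so p = 5/21 = 0.238.

0.238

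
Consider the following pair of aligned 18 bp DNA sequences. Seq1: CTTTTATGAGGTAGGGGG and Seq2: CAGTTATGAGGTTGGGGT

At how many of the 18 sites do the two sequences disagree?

The sequences differ at positions 2 (T/A), 3 (T/G), 13 (A/T), 18 (G/T).
That gives 4 mismatches out of 18 aligned sites, so the Hamming distance is 4.

4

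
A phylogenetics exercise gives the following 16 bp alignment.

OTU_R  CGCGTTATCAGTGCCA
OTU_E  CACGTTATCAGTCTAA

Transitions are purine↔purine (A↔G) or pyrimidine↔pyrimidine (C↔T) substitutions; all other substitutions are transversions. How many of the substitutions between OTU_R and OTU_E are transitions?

2

The sequences differ at positions 2 (G/A, transition), 13 (G/C, transversion), 14 (C/T, transition), 15 (C/A, transversion).
Of the 4 differences, 2 transitions and 2 transversions, so the answer is 2.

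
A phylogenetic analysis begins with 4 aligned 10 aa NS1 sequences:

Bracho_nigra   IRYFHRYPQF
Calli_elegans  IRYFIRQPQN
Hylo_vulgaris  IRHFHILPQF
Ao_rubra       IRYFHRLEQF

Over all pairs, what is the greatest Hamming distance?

Pairwise Hamming distances:
  Bracho_nigra vs Calli_elegans: 3
  Bracho_nigra vs Hylo_vulgaris: 3
  Bracho_nigra vs Ao_rubra: 2
  Calli_elegans vs Hylo_vulgaris: 5
  Calli_elegans vs Ao_rubra: 4
  Hylo_vulgaris vs Ao_rubra: 3
The largest is 5, between Calli_elegans and Hylo_vulgaris.

5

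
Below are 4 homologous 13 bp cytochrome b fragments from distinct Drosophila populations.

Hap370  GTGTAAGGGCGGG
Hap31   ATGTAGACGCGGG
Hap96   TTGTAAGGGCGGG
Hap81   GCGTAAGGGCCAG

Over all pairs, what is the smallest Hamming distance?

1

Pairwise Hamming distances:
  Hap370 vs Hap31: 4
  Hap370 vs Hap96: 1
  Hap370 vs Hap81: 3
  Hap31 vs Hap96: 4
  Hap31 vs Hap81: 7
  Hap96 vs Hap81: 4
The smallest is 1, between Hap370 and Hap96.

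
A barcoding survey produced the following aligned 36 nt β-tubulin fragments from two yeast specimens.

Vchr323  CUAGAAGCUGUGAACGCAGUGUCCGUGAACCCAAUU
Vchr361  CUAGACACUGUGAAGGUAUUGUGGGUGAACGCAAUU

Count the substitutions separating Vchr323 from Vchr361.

8

Differing sites — 6:A/C; 7:G/A; 15:C/G; 17:C/U; 19:G/U; 23:C/G; 24:C/G; 31:C/G.
That gives 8 mismatches out of 36 aligned sites, so the Hamming distance is 8.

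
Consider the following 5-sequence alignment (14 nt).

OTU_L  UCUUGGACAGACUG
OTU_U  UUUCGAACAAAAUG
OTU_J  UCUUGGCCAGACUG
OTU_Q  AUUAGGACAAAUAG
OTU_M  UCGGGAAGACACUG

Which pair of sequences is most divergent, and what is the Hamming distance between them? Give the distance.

9

Pairwise Hamming distances:
  OTU_L vs OTU_U: 5
  OTU_L vs OTU_J: 1
  OTU_L vs OTU_Q: 6
  OTU_L vs OTU_M: 5
  OTU_U vs OTU_J: 6
  OTU_U vs OTU_Q: 5
  OTU_U vs OTU_M: 6
  OTU_J vs OTU_Q: 7
  OTU_J vs OTU_M: 6
  OTU_Q vs OTU_M: 9
The largest is 9, between OTU_Q and OTU_M.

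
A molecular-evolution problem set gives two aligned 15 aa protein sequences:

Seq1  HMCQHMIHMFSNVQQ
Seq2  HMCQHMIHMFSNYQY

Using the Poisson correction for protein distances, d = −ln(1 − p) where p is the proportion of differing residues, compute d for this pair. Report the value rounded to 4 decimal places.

Differing sites — 13:V/Y; 15:Q/Y.
p = 2/15 = 0.133333.
d = −ln(1 − 0.133333) = −ln(0.866667) = 0.1431.

0.1431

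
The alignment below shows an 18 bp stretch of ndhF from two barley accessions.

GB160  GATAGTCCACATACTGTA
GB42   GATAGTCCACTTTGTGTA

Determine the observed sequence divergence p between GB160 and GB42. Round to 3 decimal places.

Differing sites — 11:A/T; 13:A/T; 14:C/G.
There are 3 differences over 18 sites, so p = 3/18 = 0.167.

0.167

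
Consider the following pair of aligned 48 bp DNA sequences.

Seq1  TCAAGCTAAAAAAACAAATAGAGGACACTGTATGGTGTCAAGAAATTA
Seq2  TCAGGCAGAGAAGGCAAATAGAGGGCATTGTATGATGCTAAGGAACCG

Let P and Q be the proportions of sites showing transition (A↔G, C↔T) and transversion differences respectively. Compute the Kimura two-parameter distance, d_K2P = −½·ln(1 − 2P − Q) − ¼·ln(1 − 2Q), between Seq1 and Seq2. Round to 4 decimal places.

The sequences differ at positions 4 (A/G, transition), 7 (T/A, transversion), 8 (A/G, transition), 10 (A/G, transition), 13 (A/G, transition), 14 (A/G, transition), 25 (A/G, transition), 28 (C/T, transition), 35 (G/A, transition), 38 (T/C, transition), 39 (C/T, transition), 43 (A/G, transition), 46 (T/C, transition), 47 (T/C, transition), 48 (A/G, transition).
Of the 15 differences, 14 transitions and 1 transversion over 48 sites: P = 14/48 = 0.291667, Q = 1/48 = 0.020833.
d = −0.5·ln(0.395833) − 0.25·ln(0.958334) = −0.5·(-0.926763) − 0.25·(-0.042559) = 0.4740.

0.4740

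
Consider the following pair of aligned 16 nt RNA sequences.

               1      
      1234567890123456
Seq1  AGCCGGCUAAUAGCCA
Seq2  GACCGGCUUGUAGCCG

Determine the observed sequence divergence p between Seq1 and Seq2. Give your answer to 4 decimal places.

0.3125

The sequences differ at positions 1 (A/G), 2 (G/A), 9 (A/U), 10 (A/G), 16 (A/G).
There are 5 differences over 16 sites, so p = 5/16 = 0.3125.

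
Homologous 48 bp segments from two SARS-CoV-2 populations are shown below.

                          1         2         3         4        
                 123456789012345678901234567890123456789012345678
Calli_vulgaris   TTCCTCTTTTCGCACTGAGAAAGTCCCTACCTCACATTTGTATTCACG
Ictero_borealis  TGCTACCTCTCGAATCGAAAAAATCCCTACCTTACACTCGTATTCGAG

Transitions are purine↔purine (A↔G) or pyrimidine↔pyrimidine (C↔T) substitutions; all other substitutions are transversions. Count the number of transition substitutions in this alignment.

11

The sequences differ at positions 2 (T/G, transversion), 4 (C/T, transition), 5 (T/A, transversion), 7 (T/C, transition), 9 (T/C, transition), 13 (C/A, transversion), 15 (C/T, transition), 16 (T/C, transition), 19 (G/A, transition), 23 (G/A, transition), 33 (C/T, transition), 37 (T/C, transition), 39 (T/C, transition), 46 (A/G, transition), 47 (C/A, transversion).
Of the 15 differences, 11 transitions and 4 transversions, so the answer is 11.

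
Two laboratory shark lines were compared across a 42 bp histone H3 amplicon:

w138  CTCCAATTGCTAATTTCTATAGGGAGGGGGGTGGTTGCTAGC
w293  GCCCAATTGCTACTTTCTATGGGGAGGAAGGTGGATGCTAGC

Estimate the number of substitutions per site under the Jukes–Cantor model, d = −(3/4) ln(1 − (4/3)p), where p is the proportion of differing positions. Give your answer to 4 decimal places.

0.1885

Differing sites — 1:C/G; 2:T/C; 13:A/C; 21:A/G; 28:G/A; 29:G/A; 35:T/A.
p = 7/42 = 0.166667.
d = −0.75 · ln(1 − (4/3)·0.166667) = −0.75 · ln(0.777777) = −0.75 · (-0.251315) = 0.1885.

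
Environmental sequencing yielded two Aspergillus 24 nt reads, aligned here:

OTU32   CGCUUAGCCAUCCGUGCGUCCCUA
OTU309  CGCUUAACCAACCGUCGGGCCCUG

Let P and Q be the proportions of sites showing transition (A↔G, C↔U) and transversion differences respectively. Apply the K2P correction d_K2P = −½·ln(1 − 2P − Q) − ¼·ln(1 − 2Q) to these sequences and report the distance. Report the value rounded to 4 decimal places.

Mismatches occur at site 7 (G→A, transition), site 11 (U→A, transversion), site 16 (G→C, transversion), site 17 (C→G, transversion), site 19 (U→G, transversion), site 24 (A→G, transition).
Of the 6 differences, 2 transitions and 4 transversions over 24 sites: P = 2/24 = 0.083333, Q = 4/24 = 0.166667.
d = −0.5·ln(0.666667) − 0.25·ln(0.666666) = −0.5·(-0.405465) − 0.25·(-0.405466) = 0.3041.

0.3041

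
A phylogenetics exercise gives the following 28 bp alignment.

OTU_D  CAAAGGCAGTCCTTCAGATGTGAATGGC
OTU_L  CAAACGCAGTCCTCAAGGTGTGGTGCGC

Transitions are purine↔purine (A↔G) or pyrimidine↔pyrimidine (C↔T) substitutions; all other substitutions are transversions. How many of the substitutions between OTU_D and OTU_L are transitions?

Mismatches occur at site 5 (G→C, transversion), site 14 (T→C, transition), site 15 (C→A, transversion), site 18 (A→G, transition), site 23 (A→G, transition), site 24 (A→T, transversion), site 25 (T→G, transversion), site 26 (G→C, transversion).
Of the 8 differences, 3 transitions and 5 transversions, so the answer is 3.

3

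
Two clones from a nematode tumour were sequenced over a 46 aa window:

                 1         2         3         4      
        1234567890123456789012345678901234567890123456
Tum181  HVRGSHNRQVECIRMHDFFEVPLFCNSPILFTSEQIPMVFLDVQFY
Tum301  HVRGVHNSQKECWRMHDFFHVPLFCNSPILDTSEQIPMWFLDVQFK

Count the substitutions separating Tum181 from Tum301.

Mismatches occur at site 5 (S↔V), site 8 (R↔S), site 10 (V↔K), site 13 (I↔W), site 20 (E↔H), site 31 (F↔D), site 39 (V↔W), site 46 (Y↔K).
That gives 8 mismatches out of 46 aligned sites, so the Hamming distance is 8.

8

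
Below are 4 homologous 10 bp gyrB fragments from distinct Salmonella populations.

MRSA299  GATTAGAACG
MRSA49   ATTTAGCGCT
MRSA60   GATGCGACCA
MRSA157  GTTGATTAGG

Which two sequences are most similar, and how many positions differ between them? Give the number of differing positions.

4

Pairwise Hamming distances:
  MRSA299 vs MRSA49: 5
  MRSA299 vs MRSA60: 4
  MRSA299 vs MRSA157: 5
  MRSA49 vs MRSA60: 7
  MRSA49 vs MRSA157: 7
  MRSA60 vs MRSA157: 7
The smallest is 4, between MRSA299 and MRSA60.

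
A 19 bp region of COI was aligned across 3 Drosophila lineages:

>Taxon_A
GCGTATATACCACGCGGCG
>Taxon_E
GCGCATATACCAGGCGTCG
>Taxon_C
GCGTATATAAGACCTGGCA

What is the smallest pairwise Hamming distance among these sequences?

Pairwise Hamming distances:
  Taxon_A vs Taxon_E: 3
  Taxon_A vs Taxon_C: 5
  Taxon_E vs Taxon_C: 8
The smallest is 3, between Taxon_A and Taxon_E.

3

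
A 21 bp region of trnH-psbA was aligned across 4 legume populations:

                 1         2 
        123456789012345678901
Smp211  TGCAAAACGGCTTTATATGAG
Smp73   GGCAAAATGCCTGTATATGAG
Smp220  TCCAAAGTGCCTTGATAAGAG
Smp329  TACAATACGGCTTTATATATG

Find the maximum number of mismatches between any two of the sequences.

Pairwise Hamming distances:
  Smp211 vs Smp73: 4
  Smp211 vs Smp220: 6
  Smp211 vs Smp329: 4
  Smp73 vs Smp220: 6
  Smp73 vs Smp329: 8
  Smp220 vs Smp329: 9
The largest is 9, between Smp220 and Smp329.

9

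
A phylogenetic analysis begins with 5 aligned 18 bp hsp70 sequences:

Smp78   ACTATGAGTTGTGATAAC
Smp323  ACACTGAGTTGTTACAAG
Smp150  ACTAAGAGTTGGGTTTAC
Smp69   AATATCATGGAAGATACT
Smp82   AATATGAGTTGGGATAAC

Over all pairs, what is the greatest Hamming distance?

Pairwise Hamming distances:
  Smp78 vs Smp323: 5
  Smp78 vs Smp150: 4
  Smp78 vs Smp69: 9
  Smp78 vs Smp82: 2
  Smp323 vs Smp150: 9
  Smp323 vs Smp69: 13
  Smp323 vs Smp82: 7
  Smp150 vs Smp69: 12
  Smp150 vs Smp82: 4
  Smp69 vs Smp82: 8
The largest is 13, between Smp323 and Smp69.

13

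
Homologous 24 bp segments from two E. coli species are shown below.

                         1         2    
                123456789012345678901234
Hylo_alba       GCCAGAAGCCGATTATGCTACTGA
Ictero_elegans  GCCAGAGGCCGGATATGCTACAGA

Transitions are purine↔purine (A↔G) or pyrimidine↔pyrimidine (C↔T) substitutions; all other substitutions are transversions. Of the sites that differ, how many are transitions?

Differing sites — 7:A/G (Ti); 12:A/G (Ti); 13:T/A (Tv); 22:T/A (Tv).
Of the 4 differences, 2 transitions and 2 transversions, so the answer is 2.

2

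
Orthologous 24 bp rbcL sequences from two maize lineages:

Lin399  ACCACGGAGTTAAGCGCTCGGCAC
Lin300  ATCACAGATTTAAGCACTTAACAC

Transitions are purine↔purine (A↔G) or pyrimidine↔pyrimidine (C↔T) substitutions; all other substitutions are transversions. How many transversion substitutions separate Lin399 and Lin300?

Differing sites — 2:C/T (Ti); 6:G/A (Ti); 9:G/T (Tv); 16:G/A (Ti); 19:C/T (Ti); 20:G/A (Ti); 21:G/A (Ti).
Of the 7 differences, 6 transitions and 1 transversion, so the answer is 1.

1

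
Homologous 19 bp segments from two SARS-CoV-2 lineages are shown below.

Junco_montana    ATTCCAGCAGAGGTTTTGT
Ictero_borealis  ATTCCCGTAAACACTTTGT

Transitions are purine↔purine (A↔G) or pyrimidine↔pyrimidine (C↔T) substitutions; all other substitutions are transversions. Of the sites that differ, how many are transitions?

4

Mismatches occur at site 6 (A/C, transversion), site 8 (C/T, transition), site 10 (G/A, transition), site 12 (G/C, transversion), site 13 (G/A, transition), site 14 (T/C, transition).
Of the 6 differences, 4 transitions and 2 transversions, so the answer is 4.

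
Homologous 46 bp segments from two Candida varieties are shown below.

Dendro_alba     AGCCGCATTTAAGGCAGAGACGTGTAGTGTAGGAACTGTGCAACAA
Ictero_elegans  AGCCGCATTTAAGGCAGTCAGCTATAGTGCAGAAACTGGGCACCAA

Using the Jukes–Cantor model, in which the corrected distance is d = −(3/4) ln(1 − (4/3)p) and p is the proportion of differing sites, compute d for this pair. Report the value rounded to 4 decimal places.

0.2267

Mismatches occur at site 18 (A/T), site 19 (G/C), site 21 (C/G), site 22 (G/C), site 24 (G/A), site 30 (T/C), site 33 (G/A), site 39 (T/G), site 43 (A/C).
p = 9/46 = 0.195652.
d = −0.75 · ln(1 − (4/3)·0.195652) = −0.75 · ln(0.739131) = −0.75 · (-0.302280) = 0.2267.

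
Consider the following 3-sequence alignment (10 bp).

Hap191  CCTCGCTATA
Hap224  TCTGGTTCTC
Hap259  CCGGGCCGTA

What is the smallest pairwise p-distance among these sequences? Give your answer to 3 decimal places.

0.400

Pairwise Hamming distances:
  Hap191 vs Hap224: 5
  Hap191 vs Hap259: 4
  Hap224 vs Hap259: 6
The smallest is 4 mismatches, between Hap191 and Hap259; p = 4/10 = 0.400.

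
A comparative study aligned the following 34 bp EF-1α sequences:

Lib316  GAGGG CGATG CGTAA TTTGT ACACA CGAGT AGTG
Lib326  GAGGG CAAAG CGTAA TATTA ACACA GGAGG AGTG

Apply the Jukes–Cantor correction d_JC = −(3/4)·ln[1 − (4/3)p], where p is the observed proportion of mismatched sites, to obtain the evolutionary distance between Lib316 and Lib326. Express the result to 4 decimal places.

0.2407

Differing sites — 7:G/A; 9:T/A; 17:T/A; 19:G/T; 20:T/A; 26:C/G; 30:T/G.
p = 7/34 = 0.205882.
d = −0.75 · ln(1 − (4/3)·0.205882) = −0.75 · ln(0.725491) = −0.75 · (-0.320907) = 0.2407.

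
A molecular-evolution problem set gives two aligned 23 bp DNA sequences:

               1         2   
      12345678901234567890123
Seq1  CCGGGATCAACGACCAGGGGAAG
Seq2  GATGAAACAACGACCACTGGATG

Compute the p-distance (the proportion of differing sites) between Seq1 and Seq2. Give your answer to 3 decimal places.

0.348

The sequences differ at positions 1 (C/G), 2 (C/A), 3 (G/T), 5 (G/A), 7 (T/A), 17 (G/C), 18 (G/T), 22 (A/T).
There are 8 differences over 23 sites, so p = 8/23 = 0.348.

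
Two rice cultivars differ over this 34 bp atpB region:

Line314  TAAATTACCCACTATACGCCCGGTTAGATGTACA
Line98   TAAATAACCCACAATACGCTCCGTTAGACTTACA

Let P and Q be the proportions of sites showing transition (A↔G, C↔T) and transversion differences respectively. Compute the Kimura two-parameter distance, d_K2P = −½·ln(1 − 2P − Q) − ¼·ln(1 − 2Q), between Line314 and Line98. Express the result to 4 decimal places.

Differing sites — 6:T/A (Tv); 13:T/A (Tv); 20:C/T (Ti); 22:G/C (Tv); 29:T/C (Ti); 30:G/T (Tv).
Of the 6 differences, 2 transitions and 4 transversions over 34 sites: P = 2/34 = 0.058824, Q = 4/34 = 0.117647.
d = −0.5·ln(0.764705) − 0.25·ln(0.764706) = −0.5·(-0.268265) − 0.25·(-0.268264) = 0.2012.

0.2012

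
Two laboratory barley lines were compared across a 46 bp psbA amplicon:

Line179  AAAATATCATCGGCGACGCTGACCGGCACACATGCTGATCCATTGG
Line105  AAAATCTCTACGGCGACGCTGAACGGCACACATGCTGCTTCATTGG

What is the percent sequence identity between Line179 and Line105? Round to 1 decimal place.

87.0%

Mismatches occur at site 6 (A/C), site 9 (A/T), site 10 (T/A), site 23 (C/A), site 38 (A/C), site 40 (C/T).
40 of the 46 sites match, so the percent identity is 40/46 × 100 = 87.0%.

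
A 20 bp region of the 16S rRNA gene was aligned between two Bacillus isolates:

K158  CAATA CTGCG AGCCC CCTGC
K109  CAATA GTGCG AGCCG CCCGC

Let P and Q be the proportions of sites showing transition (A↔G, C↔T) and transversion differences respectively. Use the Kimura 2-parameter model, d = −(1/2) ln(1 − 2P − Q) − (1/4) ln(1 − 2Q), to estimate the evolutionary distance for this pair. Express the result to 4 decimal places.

Mismatches occur at site 6 (C→G, transversion), site 15 (C→G, transversion), site 18 (T→C, transition).
Of the 3 differences, 1 transition and 2 transversions over 20 sites: P = 1/20 = 0.050000, Q = 2/20 = 0.100000.
d = −0.5·ln(0.800000) − 0.25·ln(0.800000) = −0.5·(-0.223144) − 0.25·(-0.223144) = 0.1674.

0.1674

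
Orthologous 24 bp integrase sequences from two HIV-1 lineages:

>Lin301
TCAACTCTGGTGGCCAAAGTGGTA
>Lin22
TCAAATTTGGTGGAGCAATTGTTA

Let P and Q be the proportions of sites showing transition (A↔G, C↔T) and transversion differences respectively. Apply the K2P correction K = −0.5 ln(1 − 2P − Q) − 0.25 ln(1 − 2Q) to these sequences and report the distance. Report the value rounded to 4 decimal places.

Mismatches occur at site 5 (C/A, transversion), site 7 (C/T, transition), site 14 (C/A, transversion), site 15 (C/G, transversion), site 16 (A/C, transversion), site 19 (G/T, transversion), site 22 (G/T, transversion).
Of the 7 differences, 1 transition and 6 transversions over 24 sites: P = 1/24 = 0.041667, Q = 6/24 = 0.250000.
d = −0.5·ln(0.666666) − 0.25·ln(0.500000) = −0.5·(-0.405466) − 0.25·(-0.693147) = 0.3760.

0.3760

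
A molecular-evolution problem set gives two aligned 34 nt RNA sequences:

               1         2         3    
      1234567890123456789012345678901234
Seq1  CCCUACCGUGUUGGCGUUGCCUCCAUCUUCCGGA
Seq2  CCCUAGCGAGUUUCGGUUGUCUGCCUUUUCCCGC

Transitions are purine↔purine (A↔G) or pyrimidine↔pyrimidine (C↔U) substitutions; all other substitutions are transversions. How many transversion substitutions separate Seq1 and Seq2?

Differing sites — 6:C/G (Tv); 9:U/A (Tv); 13:G/U (Tv); 14:G/C (Tv); 15:C/G (Tv); 20:C/U (Ti); 23:C/G (Tv); 25:A/C (Tv); 27:C/U (Ti); 32:G/C (Tv); 34:A/C (Tv).
Of the 11 differences, 2 transitions and 9 transversions, so the answer is 9.

9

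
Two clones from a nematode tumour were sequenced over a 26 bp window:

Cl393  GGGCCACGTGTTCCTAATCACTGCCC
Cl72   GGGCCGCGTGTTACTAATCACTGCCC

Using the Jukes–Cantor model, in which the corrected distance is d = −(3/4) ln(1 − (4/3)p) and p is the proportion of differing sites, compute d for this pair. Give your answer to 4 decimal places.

0.0812

Mismatches occur at site 6 (A↔G), site 13 (C↔A).
p = 2/26 = 0.076923.
d = −0.75 · ln(1 − (4/3)·0.076923) = −0.75 · ln(0.897436) = −0.75 · (-0.108213) = 0.0812.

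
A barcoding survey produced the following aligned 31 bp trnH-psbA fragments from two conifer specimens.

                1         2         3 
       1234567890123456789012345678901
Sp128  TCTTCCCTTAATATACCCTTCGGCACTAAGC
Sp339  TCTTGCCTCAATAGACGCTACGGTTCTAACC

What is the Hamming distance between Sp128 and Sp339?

8

The sequences differ at positions 5 (C/G), 9 (T/C), 14 (T/G), 17 (C/G), 20 (T/A), 24 (C/T), 25 (A/T), 30 (G/C).
That gives 8 mismatches out of 31 aligned sites, so the Hamming distance is 8.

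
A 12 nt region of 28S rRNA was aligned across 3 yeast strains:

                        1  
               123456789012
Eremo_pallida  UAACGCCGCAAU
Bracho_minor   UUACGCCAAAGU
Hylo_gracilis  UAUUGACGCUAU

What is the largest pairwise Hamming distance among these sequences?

8

Pairwise Hamming distances:
  Eremo_pallida vs Bracho_minor: 4
  Eremo_pallida vs Hylo_gracilis: 4
  Bracho_minor vs Hylo_gracilis: 8
The largest is 8, between Bracho_minor and Hylo_gracilis.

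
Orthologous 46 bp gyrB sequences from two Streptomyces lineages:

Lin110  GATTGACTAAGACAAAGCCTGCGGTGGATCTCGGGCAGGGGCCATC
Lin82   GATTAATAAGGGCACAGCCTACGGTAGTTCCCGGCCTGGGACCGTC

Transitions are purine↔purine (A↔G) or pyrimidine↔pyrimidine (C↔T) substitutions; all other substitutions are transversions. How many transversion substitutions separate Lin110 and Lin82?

5

The sequences differ at positions 5 (G/A, transition), 7 (C/T, transition), 8 (T/A, transversion), 10 (A/G, transition), 12 (A/G, transition), 15 (A/C, transversion), 21 (G/A, transition), 26 (G/A, transition), 28 (A/T, transversion), 31 (T/C, transition), 35 (G/C, transversion), 37 (A/T, transversion), 41 (G/A, transition), 44 (A/G, transition).
Of the 14 differences, 9 transitions and 5 transversions, so the answer is 5.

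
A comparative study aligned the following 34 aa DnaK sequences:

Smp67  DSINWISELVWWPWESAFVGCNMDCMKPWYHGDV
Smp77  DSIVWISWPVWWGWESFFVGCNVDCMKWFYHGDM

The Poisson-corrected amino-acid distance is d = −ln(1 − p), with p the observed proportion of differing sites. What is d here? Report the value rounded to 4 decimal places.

0.3075

Mismatches occur at site 4 (N/V), site 8 (E/W), site 9 (L/P), site 13 (P/G), site 17 (A/F), site 23 (M/V), site 28 (P/W), site 29 (W/F), site 34 (V/M).
p = 9/34 = 0.264706.
d = −ln(1 − 0.264706) = −ln(0.735294) = 0.3075.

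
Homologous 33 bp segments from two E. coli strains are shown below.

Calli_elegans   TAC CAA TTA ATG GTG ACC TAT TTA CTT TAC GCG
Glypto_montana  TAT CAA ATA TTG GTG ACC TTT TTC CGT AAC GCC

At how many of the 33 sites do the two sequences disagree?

8

Differing sites — 3:C/T; 7:T/A; 10:A/T; 20:A/T; 24:A/C; 26:T/G; 28:T/A; 33:G/C.
That gives 8 mismatches out of 33 aligned sites, so the Hamming distance is 8.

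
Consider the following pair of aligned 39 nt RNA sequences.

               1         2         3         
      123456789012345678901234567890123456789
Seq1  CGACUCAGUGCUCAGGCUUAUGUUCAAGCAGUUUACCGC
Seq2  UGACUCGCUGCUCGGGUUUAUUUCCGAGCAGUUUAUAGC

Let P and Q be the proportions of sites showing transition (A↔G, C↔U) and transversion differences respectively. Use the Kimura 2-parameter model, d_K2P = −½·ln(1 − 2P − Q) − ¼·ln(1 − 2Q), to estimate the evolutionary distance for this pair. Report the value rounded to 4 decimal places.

0.3280

The sequences differ at positions 1 (C/U, transition), 7 (A/G, transition), 8 (G/C, transversion), 14 (A/G, transition), 17 (C/U, transition), 22 (G/U, transversion), 24 (U/C, transition), 26 (A/G, transition), 36 (C/U, transition), 37 (C/A, transversion).
Of the 10 differences, 7 transitions and 3 transversions over 39 sites: P = 7/39 = 0.179487, Q = 3/39 = 0.076923.
d = −0.5·ln(0.564103) − 0.25·ln(0.846154) = −0.5·(-0.572518) − 0.25·(-0.167054) = 0.3280.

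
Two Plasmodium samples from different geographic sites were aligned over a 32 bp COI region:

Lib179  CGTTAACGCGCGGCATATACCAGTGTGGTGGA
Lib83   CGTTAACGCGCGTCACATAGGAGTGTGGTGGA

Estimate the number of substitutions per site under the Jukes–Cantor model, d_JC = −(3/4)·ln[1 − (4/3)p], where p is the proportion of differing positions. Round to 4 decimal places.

0.1367

Mismatches occur at site 13 (G/T), site 16 (T/C), site 20 (C/G), site 21 (C/G).
p = 4/32 = 0.125000.
d = −0.75 · ln(1 − (4/3)·0.125000) = −0.75 · ln(0.833333) = −0.75 · (-0.182322) = 0.1367.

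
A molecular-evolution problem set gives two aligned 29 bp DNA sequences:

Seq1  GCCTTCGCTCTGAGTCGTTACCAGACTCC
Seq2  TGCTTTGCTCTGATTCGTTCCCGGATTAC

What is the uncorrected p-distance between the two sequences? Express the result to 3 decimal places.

Differing sites — 1:G/T; 2:C/G; 6:C/T; 14:G/T; 20:A/C; 23:A/G; 26:C/T; 28:C/A.
There are 8 differences over 29 sites, so p = 8/29 = 0.276.

0.276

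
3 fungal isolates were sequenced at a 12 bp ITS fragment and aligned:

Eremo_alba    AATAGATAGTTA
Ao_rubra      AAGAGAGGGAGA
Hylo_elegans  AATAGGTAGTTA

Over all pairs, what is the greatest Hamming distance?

Pairwise Hamming distances:
  Eremo_alba vs Ao_rubra: 5
  Eremo_alba vs Hylo_elegans: 1
  Ao_rubra vs Hylo_elegans: 6
The largest is 6, between Ao_rubra and Hylo_elegans.

6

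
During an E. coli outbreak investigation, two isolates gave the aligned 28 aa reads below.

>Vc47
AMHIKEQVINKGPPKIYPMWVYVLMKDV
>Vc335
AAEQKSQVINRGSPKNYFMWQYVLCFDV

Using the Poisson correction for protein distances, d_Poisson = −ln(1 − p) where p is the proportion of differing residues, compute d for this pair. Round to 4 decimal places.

Differing sites — 2:M/A; 3:H/E; 4:I/Q; 6:E/S; 11:K/R; 13:P/S; 16:I/N; 18:P/F; 21:V/Q; 25:M/C; 26:K/F.
p = 11/28 = 0.392857.
d = −ln(1 − 0.392857) = −ln(0.607143) = 0.4990.

0.4990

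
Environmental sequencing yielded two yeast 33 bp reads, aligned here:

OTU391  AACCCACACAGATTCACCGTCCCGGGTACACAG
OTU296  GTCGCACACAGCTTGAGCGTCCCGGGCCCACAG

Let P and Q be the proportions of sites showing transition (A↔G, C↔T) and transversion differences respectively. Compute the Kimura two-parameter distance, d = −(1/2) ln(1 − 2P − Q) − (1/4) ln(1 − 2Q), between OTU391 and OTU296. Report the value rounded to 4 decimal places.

Mismatches occur at site 1 (A/G, transition), site 2 (A/T, transversion), site 4 (C/G, transversion), site 12 (A/C, transversion), site 15 (C/G, transversion), site 17 (C/G, transversion), site 27 (T/C, transition), site 28 (A/C, transversion).
Of the 8 differences, 2 transitions and 6 transversions over 33 sites: P = 2/33 = 0.060606, Q = 6/33 = 0.181818.
d = −0.5·ln(0.696970) − 0.25·ln(0.636364) = −0.5·(-0.361013) − 0.25·(-0.451985) = 0.2935.

0.2935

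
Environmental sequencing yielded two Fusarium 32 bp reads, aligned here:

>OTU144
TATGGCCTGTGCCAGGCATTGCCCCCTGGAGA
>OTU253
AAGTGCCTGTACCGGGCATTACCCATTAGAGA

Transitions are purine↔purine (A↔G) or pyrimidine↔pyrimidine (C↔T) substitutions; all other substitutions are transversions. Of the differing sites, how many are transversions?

Mismatches occur at site 1 (T/A, transversion), site 3 (T/G, transversion), site 4 (G/T, transversion), site 11 (G/A, transition), site 14 (A/G, transition), site 21 (G/A, transition), site 25 (C/A, transversion), site 26 (C/T, transition), site 28 (G/A, transition).
Of the 9 differences, 5 transitions and 4 transversions, so the answer is 4.

4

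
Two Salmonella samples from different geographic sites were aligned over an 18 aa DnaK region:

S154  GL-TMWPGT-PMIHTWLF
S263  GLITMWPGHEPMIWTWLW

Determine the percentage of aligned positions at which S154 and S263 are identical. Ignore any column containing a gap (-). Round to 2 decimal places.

Excluding the 2 gap columns leaves 16 comparable sites.
The sequences differ at positions 9 (T/H), 14 (H/W), 18 (F/W).
13 of the 16 comparable sites match, so the percent identity is 13/16 × 100 = 81.25%.

81.25%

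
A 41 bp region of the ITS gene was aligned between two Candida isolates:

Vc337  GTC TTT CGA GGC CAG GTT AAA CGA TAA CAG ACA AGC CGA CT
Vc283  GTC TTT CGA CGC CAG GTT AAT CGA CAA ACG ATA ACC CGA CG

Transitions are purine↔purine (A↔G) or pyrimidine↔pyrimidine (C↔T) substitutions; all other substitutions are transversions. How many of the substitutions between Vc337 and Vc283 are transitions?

2

Differing sites — 10:G/C (Tv); 21:A/T (Tv); 25:T/C (Ti); 28:C/A (Tv); 29:A/C (Tv); 32:C/T (Ti); 35:G/C (Tv); 41:T/G (Tv).
Of the 8 differences, 2 transitions and 6 transversions, so the answer is 2.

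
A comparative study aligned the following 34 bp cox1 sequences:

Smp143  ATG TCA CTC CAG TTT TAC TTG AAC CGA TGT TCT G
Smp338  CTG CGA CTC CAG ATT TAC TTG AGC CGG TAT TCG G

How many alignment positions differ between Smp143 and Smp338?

8

The sequences differ at positions 1 (A/C), 4 (T/C), 5 (C/G), 13 (T/A), 23 (A/G), 27 (A/G), 29 (G/A), 33 (T/G).
That gives 8 mismatches out of 34 aligned sites, so the Hamming distance is 8.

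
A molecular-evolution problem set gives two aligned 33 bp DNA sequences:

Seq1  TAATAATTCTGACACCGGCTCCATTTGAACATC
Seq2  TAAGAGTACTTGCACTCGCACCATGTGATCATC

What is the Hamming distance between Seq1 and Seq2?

Mismatches occur at site 4 (T↔G), site 6 (A↔G), site 8 (T↔A), site 11 (G↔T), site 12 (A↔G), site 16 (C↔T), site 17 (G↔C), site 20 (T↔A), site 25 (T↔G), site 29 (A↔T).
That gives 10 mismatches out of 33 aligned sites, so the Hamming distance is 10.

10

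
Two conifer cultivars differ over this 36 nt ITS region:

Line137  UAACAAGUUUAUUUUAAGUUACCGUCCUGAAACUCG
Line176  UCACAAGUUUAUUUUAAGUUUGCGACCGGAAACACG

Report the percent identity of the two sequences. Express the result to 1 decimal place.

83.3%

Mismatches occur at site 2 (A↔C), site 21 (A↔U), site 22 (C↔G), site 25 (U↔A), site 28 (U↔G), site 34 (U↔A).
30 of the 36 sites match, so the percent identity is 30/36 × 100 = 83.3%.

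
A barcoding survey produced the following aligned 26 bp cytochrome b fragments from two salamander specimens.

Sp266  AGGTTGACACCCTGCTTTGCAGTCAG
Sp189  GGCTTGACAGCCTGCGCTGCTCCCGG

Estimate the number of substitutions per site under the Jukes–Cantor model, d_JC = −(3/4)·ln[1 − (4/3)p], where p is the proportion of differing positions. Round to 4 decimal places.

The sequences differ at positions 1 (A/G), 3 (G/C), 10 (C/G), 16 (T/G), 17 (T/C), 21 (A/T), 22 (G/C), 23 (T/C), 25 (A/G).
p = 9/26 = 0.346154.
d = −0.75 · ln(1 − (4/3)·0.346154) = −0.75 · ln(0.538461) = −0.75 · (-0.619040) = 0.4643.

0.4643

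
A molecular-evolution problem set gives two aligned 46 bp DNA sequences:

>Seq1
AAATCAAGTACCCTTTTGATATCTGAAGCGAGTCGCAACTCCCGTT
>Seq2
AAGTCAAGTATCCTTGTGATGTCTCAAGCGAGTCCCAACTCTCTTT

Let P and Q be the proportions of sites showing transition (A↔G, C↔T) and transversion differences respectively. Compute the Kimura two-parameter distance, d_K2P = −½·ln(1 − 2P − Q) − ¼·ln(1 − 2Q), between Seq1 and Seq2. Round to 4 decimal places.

0.1989

Mismatches occur at site 3 (A/G, transition), site 11 (C/T, transition), site 16 (T/G, transversion), site 21 (A/G, transition), site 25 (G/C, transversion), site 35 (G/C, transversion), site 42 (C/T, transition), site 44 (G/T, transversion).
Of the 8 differences, 4 transitions and 4 transversions over 46 sites: P = 4/46 = 0.086957, Q = 4/46 = 0.086957.
d = −0.5·ln(0.739129) − 0.25·ln(0.826086) = −0.5·(-0.302283) − 0.25·(-0.191056) = 0.1989.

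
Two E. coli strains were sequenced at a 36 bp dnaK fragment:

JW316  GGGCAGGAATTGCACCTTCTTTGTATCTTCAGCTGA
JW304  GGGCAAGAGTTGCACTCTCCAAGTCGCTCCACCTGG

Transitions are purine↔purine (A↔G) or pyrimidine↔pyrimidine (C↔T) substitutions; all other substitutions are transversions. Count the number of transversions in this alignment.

Mismatches occur at site 6 (G/A, transition), site 9 (A/G, transition), site 16 (C/T, transition), site 17 (T/C, transition), site 20 (T/C, transition), site 21 (T/A, transversion), site 22 (T/A, transversion), site 25 (A/C, transversion), site 26 (T/G, transversion), site 29 (T/C, transition), site 32 (G/C, transversion), site 36 (A/G, transition).
Of the 12 differences, 7 transitions and 5 transversions, so the answer is 5.

5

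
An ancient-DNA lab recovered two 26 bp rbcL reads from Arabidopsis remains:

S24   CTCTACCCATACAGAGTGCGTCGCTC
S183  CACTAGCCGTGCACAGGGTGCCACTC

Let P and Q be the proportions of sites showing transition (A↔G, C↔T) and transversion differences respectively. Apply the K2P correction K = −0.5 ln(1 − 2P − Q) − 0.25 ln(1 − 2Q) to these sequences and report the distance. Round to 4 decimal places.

Mismatches occur at site 2 (T↔A, transversion), site 6 (C↔G, transversion), site 9 (A↔G, transition), site 11 (A↔G, transition), site 14 (G↔C, transversion), site 17 (T↔G, transversion), site 19 (C↔T, transition), site 21 (T↔C, transition), site 23 (G↔A, transition).
Of the 9 differences, 5 transitions and 4 transversions over 26 sites: P = 5/26 = 0.192308, Q = 4/26 = 0.153846.
d = −0.5·ln(0.461538) − 0.25·ln(0.692308) = −0.5·(-0.773191) − 0.25·(-0.367724) = 0.4785.

0.4785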